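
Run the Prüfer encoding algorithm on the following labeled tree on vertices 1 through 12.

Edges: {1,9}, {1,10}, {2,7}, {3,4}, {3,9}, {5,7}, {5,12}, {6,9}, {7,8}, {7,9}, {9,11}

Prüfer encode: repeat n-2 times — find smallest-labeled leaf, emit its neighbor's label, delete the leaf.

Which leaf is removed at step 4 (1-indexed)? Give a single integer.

Answer: 6

Derivation:
Step 1: current leaves = {2,4,6,8,10,11,12}. Remove leaf 2 (neighbor: 7).
Step 2: current leaves = {4,6,8,10,11,12}. Remove leaf 4 (neighbor: 3).
Step 3: current leaves = {3,6,8,10,11,12}. Remove leaf 3 (neighbor: 9).
Step 4: current leaves = {6,8,10,11,12}. Remove leaf 6 (neighbor: 9).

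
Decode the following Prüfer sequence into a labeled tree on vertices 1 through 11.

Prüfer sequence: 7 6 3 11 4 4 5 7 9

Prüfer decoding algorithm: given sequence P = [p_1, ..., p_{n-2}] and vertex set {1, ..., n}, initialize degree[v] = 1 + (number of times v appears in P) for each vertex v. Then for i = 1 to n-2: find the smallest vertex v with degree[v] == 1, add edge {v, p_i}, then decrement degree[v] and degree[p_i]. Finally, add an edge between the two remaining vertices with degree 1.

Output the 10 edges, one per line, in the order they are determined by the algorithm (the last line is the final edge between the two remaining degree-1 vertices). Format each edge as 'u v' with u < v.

Answer: 1 7
2 6
3 6
3 11
4 8
4 10
4 5
5 7
7 9
9 11

Derivation:
Initial degrees: {1:1, 2:1, 3:2, 4:3, 5:2, 6:2, 7:3, 8:1, 9:2, 10:1, 11:2}
Step 1: smallest deg-1 vertex = 1, p_1 = 7. Add edge {1,7}. Now deg[1]=0, deg[7]=2.
Step 2: smallest deg-1 vertex = 2, p_2 = 6. Add edge {2,6}. Now deg[2]=0, deg[6]=1.
Step 3: smallest deg-1 vertex = 6, p_3 = 3. Add edge {3,6}. Now deg[6]=0, deg[3]=1.
Step 4: smallest deg-1 vertex = 3, p_4 = 11. Add edge {3,11}. Now deg[3]=0, deg[11]=1.
Step 5: smallest deg-1 vertex = 8, p_5 = 4. Add edge {4,8}. Now deg[8]=0, deg[4]=2.
Step 6: smallest deg-1 vertex = 10, p_6 = 4. Add edge {4,10}. Now deg[10]=0, deg[4]=1.
Step 7: smallest deg-1 vertex = 4, p_7 = 5. Add edge {4,5}. Now deg[4]=0, deg[5]=1.
Step 8: smallest deg-1 vertex = 5, p_8 = 7. Add edge {5,7}. Now deg[5]=0, deg[7]=1.
Step 9: smallest deg-1 vertex = 7, p_9 = 9. Add edge {7,9}. Now deg[7]=0, deg[9]=1.
Final: two remaining deg-1 vertices are 9, 11. Add edge {9,11}.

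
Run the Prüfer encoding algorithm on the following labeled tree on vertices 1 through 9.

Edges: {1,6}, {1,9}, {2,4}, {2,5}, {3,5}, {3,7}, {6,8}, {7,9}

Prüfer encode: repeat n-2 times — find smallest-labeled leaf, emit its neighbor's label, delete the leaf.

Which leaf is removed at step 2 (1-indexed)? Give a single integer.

Step 1: current leaves = {4,8}. Remove leaf 4 (neighbor: 2).
Step 2: current leaves = {2,8}. Remove leaf 2 (neighbor: 5).

Answer: 2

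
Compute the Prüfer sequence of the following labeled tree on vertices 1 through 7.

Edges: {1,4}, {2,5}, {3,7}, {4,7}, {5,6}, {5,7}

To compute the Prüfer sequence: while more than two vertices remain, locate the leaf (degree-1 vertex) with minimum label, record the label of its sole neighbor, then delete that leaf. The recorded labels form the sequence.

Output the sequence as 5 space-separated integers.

Step 1: leaves = {1,2,3,6}. Remove smallest leaf 1, emit neighbor 4.
Step 2: leaves = {2,3,4,6}. Remove smallest leaf 2, emit neighbor 5.
Step 3: leaves = {3,4,6}. Remove smallest leaf 3, emit neighbor 7.
Step 4: leaves = {4,6}. Remove smallest leaf 4, emit neighbor 7.
Step 5: leaves = {6,7}. Remove smallest leaf 6, emit neighbor 5.
Done: 2 vertices remain (5, 7). Sequence = [4 5 7 7 5]

Answer: 4 5 7 7 5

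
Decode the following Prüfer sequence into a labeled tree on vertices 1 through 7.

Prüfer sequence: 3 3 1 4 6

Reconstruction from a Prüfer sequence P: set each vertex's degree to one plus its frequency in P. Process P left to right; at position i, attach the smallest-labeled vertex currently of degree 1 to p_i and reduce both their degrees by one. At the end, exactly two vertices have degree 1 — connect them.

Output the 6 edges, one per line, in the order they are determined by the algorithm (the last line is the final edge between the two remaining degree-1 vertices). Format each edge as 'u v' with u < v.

Initial degrees: {1:2, 2:1, 3:3, 4:2, 5:1, 6:2, 7:1}
Step 1: smallest deg-1 vertex = 2, p_1 = 3. Add edge {2,3}. Now deg[2]=0, deg[3]=2.
Step 2: smallest deg-1 vertex = 5, p_2 = 3. Add edge {3,5}. Now deg[5]=0, deg[3]=1.
Step 3: smallest deg-1 vertex = 3, p_3 = 1. Add edge {1,3}. Now deg[3]=0, deg[1]=1.
Step 4: smallest deg-1 vertex = 1, p_4 = 4. Add edge {1,4}. Now deg[1]=0, deg[4]=1.
Step 5: smallest deg-1 vertex = 4, p_5 = 6. Add edge {4,6}. Now deg[4]=0, deg[6]=1.
Final: two remaining deg-1 vertices are 6, 7. Add edge {6,7}.

Answer: 2 3
3 5
1 3
1 4
4 6
6 7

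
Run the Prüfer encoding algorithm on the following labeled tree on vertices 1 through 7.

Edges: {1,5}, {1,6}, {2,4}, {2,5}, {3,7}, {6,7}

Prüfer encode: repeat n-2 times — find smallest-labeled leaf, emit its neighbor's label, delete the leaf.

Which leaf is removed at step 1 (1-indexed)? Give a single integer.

Step 1: current leaves = {3,4}. Remove leaf 3 (neighbor: 7).

Answer: 3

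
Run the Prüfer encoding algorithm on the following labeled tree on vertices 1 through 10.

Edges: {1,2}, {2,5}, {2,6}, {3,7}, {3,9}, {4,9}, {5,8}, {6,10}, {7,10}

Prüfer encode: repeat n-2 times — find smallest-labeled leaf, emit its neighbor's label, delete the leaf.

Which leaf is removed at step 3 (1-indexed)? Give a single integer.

Step 1: current leaves = {1,4,8}. Remove leaf 1 (neighbor: 2).
Step 2: current leaves = {4,8}. Remove leaf 4 (neighbor: 9).
Step 3: current leaves = {8,9}. Remove leaf 8 (neighbor: 5).

Answer: 8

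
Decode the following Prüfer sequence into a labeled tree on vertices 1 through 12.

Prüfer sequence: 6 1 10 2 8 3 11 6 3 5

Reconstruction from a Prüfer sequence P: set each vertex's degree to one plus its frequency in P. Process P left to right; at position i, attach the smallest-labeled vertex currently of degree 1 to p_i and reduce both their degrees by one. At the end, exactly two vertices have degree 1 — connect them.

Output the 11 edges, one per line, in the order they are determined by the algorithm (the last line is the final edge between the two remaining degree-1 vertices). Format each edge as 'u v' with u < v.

Initial degrees: {1:2, 2:2, 3:3, 4:1, 5:2, 6:3, 7:1, 8:2, 9:1, 10:2, 11:2, 12:1}
Step 1: smallest deg-1 vertex = 4, p_1 = 6. Add edge {4,6}. Now deg[4]=0, deg[6]=2.
Step 2: smallest deg-1 vertex = 7, p_2 = 1. Add edge {1,7}. Now deg[7]=0, deg[1]=1.
Step 3: smallest deg-1 vertex = 1, p_3 = 10. Add edge {1,10}. Now deg[1]=0, deg[10]=1.
Step 4: smallest deg-1 vertex = 9, p_4 = 2. Add edge {2,9}. Now deg[9]=0, deg[2]=1.
Step 5: smallest deg-1 vertex = 2, p_5 = 8. Add edge {2,8}. Now deg[2]=0, deg[8]=1.
Step 6: smallest deg-1 vertex = 8, p_6 = 3. Add edge {3,8}. Now deg[8]=0, deg[3]=2.
Step 7: smallest deg-1 vertex = 10, p_7 = 11. Add edge {10,11}. Now deg[10]=0, deg[11]=1.
Step 8: smallest deg-1 vertex = 11, p_8 = 6. Add edge {6,11}. Now deg[11]=0, deg[6]=1.
Step 9: smallest deg-1 vertex = 6, p_9 = 3. Add edge {3,6}. Now deg[6]=0, deg[3]=1.
Step 10: smallest deg-1 vertex = 3, p_10 = 5. Add edge {3,5}. Now deg[3]=0, deg[5]=1.
Final: two remaining deg-1 vertices are 5, 12. Add edge {5,12}.

Answer: 4 6
1 7
1 10
2 9
2 8
3 8
10 11
6 11
3 6
3 5
5 12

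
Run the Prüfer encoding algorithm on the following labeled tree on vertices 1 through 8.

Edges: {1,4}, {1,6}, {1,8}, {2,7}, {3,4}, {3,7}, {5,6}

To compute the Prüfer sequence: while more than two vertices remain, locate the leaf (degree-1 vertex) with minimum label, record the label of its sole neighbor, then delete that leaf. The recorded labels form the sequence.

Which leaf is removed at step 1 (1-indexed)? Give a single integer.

Answer: 2

Derivation:
Step 1: current leaves = {2,5,8}. Remove leaf 2 (neighbor: 7).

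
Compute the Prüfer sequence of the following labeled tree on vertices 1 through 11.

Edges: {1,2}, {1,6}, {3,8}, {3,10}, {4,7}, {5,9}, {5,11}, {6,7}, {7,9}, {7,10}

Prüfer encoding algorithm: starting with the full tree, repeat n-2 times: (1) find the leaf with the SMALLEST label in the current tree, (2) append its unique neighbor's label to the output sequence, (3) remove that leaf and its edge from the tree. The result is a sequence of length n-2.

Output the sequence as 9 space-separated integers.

Answer: 1 6 7 7 3 10 7 9 5

Derivation:
Step 1: leaves = {2,4,8,11}. Remove smallest leaf 2, emit neighbor 1.
Step 2: leaves = {1,4,8,11}. Remove smallest leaf 1, emit neighbor 6.
Step 3: leaves = {4,6,8,11}. Remove smallest leaf 4, emit neighbor 7.
Step 4: leaves = {6,8,11}. Remove smallest leaf 6, emit neighbor 7.
Step 5: leaves = {8,11}. Remove smallest leaf 8, emit neighbor 3.
Step 6: leaves = {3,11}. Remove smallest leaf 3, emit neighbor 10.
Step 7: leaves = {10,11}. Remove smallest leaf 10, emit neighbor 7.
Step 8: leaves = {7,11}. Remove smallest leaf 7, emit neighbor 9.
Step 9: leaves = {9,11}. Remove smallest leaf 9, emit neighbor 5.
Done: 2 vertices remain (5, 11). Sequence = [1 6 7 7 3 10 7 9 5]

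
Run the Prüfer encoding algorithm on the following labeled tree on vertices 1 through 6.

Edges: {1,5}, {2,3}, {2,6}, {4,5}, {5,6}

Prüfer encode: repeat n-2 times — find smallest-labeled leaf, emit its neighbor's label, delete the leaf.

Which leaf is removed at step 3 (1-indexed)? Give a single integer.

Answer: 2

Derivation:
Step 1: current leaves = {1,3,4}. Remove leaf 1 (neighbor: 5).
Step 2: current leaves = {3,4}. Remove leaf 3 (neighbor: 2).
Step 3: current leaves = {2,4}. Remove leaf 2 (neighbor: 6).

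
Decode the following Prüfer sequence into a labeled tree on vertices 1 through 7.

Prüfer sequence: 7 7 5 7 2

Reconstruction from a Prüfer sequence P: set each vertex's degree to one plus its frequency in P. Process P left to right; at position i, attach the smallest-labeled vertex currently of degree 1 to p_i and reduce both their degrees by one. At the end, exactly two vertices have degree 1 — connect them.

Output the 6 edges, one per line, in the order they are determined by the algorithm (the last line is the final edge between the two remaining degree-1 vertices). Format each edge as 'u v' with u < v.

Initial degrees: {1:1, 2:2, 3:1, 4:1, 5:2, 6:1, 7:4}
Step 1: smallest deg-1 vertex = 1, p_1 = 7. Add edge {1,7}. Now deg[1]=0, deg[7]=3.
Step 2: smallest deg-1 vertex = 3, p_2 = 7. Add edge {3,7}. Now deg[3]=0, deg[7]=2.
Step 3: smallest deg-1 vertex = 4, p_3 = 5. Add edge {4,5}. Now deg[4]=0, deg[5]=1.
Step 4: smallest deg-1 vertex = 5, p_4 = 7. Add edge {5,7}. Now deg[5]=0, deg[7]=1.
Step 5: smallest deg-1 vertex = 6, p_5 = 2. Add edge {2,6}. Now deg[6]=0, deg[2]=1.
Final: two remaining deg-1 vertices are 2, 7. Add edge {2,7}.

Answer: 1 7
3 7
4 5
5 7
2 6
2 7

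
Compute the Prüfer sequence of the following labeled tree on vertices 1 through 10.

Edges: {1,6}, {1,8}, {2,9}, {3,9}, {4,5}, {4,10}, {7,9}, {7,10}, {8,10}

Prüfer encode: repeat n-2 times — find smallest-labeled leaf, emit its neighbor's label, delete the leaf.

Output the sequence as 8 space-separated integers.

Answer: 9 9 4 10 1 8 10 7

Derivation:
Step 1: leaves = {2,3,5,6}. Remove smallest leaf 2, emit neighbor 9.
Step 2: leaves = {3,5,6}. Remove smallest leaf 3, emit neighbor 9.
Step 3: leaves = {5,6,9}. Remove smallest leaf 5, emit neighbor 4.
Step 4: leaves = {4,6,9}. Remove smallest leaf 4, emit neighbor 10.
Step 5: leaves = {6,9}. Remove smallest leaf 6, emit neighbor 1.
Step 6: leaves = {1,9}. Remove smallest leaf 1, emit neighbor 8.
Step 7: leaves = {8,9}. Remove smallest leaf 8, emit neighbor 10.
Step 8: leaves = {9,10}. Remove smallest leaf 9, emit neighbor 7.
Done: 2 vertices remain (7, 10). Sequence = [9 9 4 10 1 8 10 7]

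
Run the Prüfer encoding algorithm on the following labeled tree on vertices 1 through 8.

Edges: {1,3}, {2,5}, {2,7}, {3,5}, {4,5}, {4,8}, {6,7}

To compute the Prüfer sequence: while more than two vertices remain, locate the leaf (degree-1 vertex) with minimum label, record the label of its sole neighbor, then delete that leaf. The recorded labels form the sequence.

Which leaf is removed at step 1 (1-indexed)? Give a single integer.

Step 1: current leaves = {1,6,8}. Remove leaf 1 (neighbor: 3).

Answer: 1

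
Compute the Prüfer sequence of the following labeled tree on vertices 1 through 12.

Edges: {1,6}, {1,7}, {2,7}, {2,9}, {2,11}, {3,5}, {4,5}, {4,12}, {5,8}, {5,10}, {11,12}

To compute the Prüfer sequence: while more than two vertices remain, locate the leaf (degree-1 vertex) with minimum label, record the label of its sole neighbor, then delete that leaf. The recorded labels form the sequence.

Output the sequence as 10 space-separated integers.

Step 1: leaves = {3,6,8,9,10}. Remove smallest leaf 3, emit neighbor 5.
Step 2: leaves = {6,8,9,10}. Remove smallest leaf 6, emit neighbor 1.
Step 3: leaves = {1,8,9,10}. Remove smallest leaf 1, emit neighbor 7.
Step 4: leaves = {7,8,9,10}. Remove smallest leaf 7, emit neighbor 2.
Step 5: leaves = {8,9,10}. Remove smallest leaf 8, emit neighbor 5.
Step 6: leaves = {9,10}. Remove smallest leaf 9, emit neighbor 2.
Step 7: leaves = {2,10}. Remove smallest leaf 2, emit neighbor 11.
Step 8: leaves = {10,11}. Remove smallest leaf 10, emit neighbor 5.
Step 9: leaves = {5,11}. Remove smallest leaf 5, emit neighbor 4.
Step 10: leaves = {4,11}. Remove smallest leaf 4, emit neighbor 12.
Done: 2 vertices remain (11, 12). Sequence = [5 1 7 2 5 2 11 5 4 12]

Answer: 5 1 7 2 5 2 11 5 4 12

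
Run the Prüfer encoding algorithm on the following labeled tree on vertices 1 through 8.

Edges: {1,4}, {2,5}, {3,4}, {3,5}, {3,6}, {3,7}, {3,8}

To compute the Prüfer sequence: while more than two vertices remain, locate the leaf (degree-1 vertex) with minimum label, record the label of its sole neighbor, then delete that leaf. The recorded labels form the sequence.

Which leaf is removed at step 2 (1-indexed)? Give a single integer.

Answer: 2

Derivation:
Step 1: current leaves = {1,2,6,7,8}. Remove leaf 1 (neighbor: 4).
Step 2: current leaves = {2,4,6,7,8}. Remove leaf 2 (neighbor: 5).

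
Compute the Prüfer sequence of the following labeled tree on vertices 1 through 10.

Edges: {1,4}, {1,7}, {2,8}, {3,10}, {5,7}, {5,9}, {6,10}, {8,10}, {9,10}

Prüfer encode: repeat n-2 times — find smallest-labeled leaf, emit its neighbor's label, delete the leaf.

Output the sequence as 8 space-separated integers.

Answer: 8 10 1 7 10 5 9 10

Derivation:
Step 1: leaves = {2,3,4,6}. Remove smallest leaf 2, emit neighbor 8.
Step 2: leaves = {3,4,6,8}. Remove smallest leaf 3, emit neighbor 10.
Step 3: leaves = {4,6,8}. Remove smallest leaf 4, emit neighbor 1.
Step 4: leaves = {1,6,8}. Remove smallest leaf 1, emit neighbor 7.
Step 5: leaves = {6,7,8}. Remove smallest leaf 6, emit neighbor 10.
Step 6: leaves = {7,8}. Remove smallest leaf 7, emit neighbor 5.
Step 7: leaves = {5,8}. Remove smallest leaf 5, emit neighbor 9.
Step 8: leaves = {8,9}. Remove smallest leaf 8, emit neighbor 10.
Done: 2 vertices remain (9, 10). Sequence = [8 10 1 7 10 5 9 10]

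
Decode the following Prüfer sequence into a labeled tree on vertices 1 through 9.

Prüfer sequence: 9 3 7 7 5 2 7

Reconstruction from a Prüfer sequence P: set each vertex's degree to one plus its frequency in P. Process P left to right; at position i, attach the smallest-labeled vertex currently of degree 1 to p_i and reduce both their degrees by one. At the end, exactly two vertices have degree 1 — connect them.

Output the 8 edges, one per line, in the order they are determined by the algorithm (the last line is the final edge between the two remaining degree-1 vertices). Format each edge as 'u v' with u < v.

Answer: 1 9
3 4
3 7
6 7
5 8
2 5
2 7
7 9

Derivation:
Initial degrees: {1:1, 2:2, 3:2, 4:1, 5:2, 6:1, 7:4, 8:1, 9:2}
Step 1: smallest deg-1 vertex = 1, p_1 = 9. Add edge {1,9}. Now deg[1]=0, deg[9]=1.
Step 2: smallest deg-1 vertex = 4, p_2 = 3. Add edge {3,4}. Now deg[4]=0, deg[3]=1.
Step 3: smallest deg-1 vertex = 3, p_3 = 7. Add edge {3,7}. Now deg[3]=0, deg[7]=3.
Step 4: smallest deg-1 vertex = 6, p_4 = 7. Add edge {6,7}. Now deg[6]=0, deg[7]=2.
Step 5: smallest deg-1 vertex = 8, p_5 = 5. Add edge {5,8}. Now deg[8]=0, deg[5]=1.
Step 6: smallest deg-1 vertex = 5, p_6 = 2. Add edge {2,5}. Now deg[5]=0, deg[2]=1.
Step 7: smallest deg-1 vertex = 2, p_7 = 7. Add edge {2,7}. Now deg[2]=0, deg[7]=1.
Final: two remaining deg-1 vertices are 7, 9. Add edge {7,9}.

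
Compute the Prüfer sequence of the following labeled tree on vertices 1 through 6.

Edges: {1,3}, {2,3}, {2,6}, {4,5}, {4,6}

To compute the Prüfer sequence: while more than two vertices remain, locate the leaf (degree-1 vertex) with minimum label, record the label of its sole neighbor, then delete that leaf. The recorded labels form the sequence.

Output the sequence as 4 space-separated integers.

Answer: 3 2 6 4

Derivation:
Step 1: leaves = {1,5}. Remove smallest leaf 1, emit neighbor 3.
Step 2: leaves = {3,5}. Remove smallest leaf 3, emit neighbor 2.
Step 3: leaves = {2,5}. Remove smallest leaf 2, emit neighbor 6.
Step 4: leaves = {5,6}. Remove smallest leaf 5, emit neighbor 4.
Done: 2 vertices remain (4, 6). Sequence = [3 2 6 4]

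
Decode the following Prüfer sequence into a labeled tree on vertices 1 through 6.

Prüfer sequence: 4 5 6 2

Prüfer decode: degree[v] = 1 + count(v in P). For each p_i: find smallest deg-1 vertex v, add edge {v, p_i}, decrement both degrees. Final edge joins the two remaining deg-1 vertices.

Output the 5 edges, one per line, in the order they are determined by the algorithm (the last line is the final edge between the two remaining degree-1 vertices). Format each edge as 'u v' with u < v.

Answer: 1 4
3 5
4 6
2 5
2 6

Derivation:
Initial degrees: {1:1, 2:2, 3:1, 4:2, 5:2, 6:2}
Step 1: smallest deg-1 vertex = 1, p_1 = 4. Add edge {1,4}. Now deg[1]=0, deg[4]=1.
Step 2: smallest deg-1 vertex = 3, p_2 = 5. Add edge {3,5}. Now deg[3]=0, deg[5]=1.
Step 3: smallest deg-1 vertex = 4, p_3 = 6. Add edge {4,6}. Now deg[4]=0, deg[6]=1.
Step 4: smallest deg-1 vertex = 5, p_4 = 2. Add edge {2,5}. Now deg[5]=0, deg[2]=1.
Final: two remaining deg-1 vertices are 2, 6. Add edge {2,6}.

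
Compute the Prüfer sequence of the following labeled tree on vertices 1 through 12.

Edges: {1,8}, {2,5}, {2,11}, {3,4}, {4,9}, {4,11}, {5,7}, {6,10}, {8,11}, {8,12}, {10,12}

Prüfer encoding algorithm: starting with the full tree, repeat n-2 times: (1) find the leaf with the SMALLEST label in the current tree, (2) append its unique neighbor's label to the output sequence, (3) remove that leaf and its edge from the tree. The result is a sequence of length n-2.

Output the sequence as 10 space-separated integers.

Answer: 8 4 10 5 2 11 4 11 12 8

Derivation:
Step 1: leaves = {1,3,6,7,9}. Remove smallest leaf 1, emit neighbor 8.
Step 2: leaves = {3,6,7,9}. Remove smallest leaf 3, emit neighbor 4.
Step 3: leaves = {6,7,9}. Remove smallest leaf 6, emit neighbor 10.
Step 4: leaves = {7,9,10}. Remove smallest leaf 7, emit neighbor 5.
Step 5: leaves = {5,9,10}. Remove smallest leaf 5, emit neighbor 2.
Step 6: leaves = {2,9,10}. Remove smallest leaf 2, emit neighbor 11.
Step 7: leaves = {9,10}. Remove smallest leaf 9, emit neighbor 4.
Step 8: leaves = {4,10}. Remove smallest leaf 4, emit neighbor 11.
Step 9: leaves = {10,11}. Remove smallest leaf 10, emit neighbor 12.
Step 10: leaves = {11,12}. Remove smallest leaf 11, emit neighbor 8.
Done: 2 vertices remain (8, 12). Sequence = [8 4 10 5 2 11 4 11 12 8]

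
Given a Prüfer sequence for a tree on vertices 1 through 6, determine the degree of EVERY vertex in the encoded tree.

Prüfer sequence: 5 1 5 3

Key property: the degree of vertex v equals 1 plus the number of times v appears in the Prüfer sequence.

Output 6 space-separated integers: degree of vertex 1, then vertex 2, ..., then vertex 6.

Answer: 2 1 2 1 3 1

Derivation:
p_1 = 5: count[5] becomes 1
p_2 = 1: count[1] becomes 1
p_3 = 5: count[5] becomes 2
p_4 = 3: count[3] becomes 1
Degrees (1 + count): deg[1]=1+1=2, deg[2]=1+0=1, deg[3]=1+1=2, deg[4]=1+0=1, deg[5]=1+2=3, deg[6]=1+0=1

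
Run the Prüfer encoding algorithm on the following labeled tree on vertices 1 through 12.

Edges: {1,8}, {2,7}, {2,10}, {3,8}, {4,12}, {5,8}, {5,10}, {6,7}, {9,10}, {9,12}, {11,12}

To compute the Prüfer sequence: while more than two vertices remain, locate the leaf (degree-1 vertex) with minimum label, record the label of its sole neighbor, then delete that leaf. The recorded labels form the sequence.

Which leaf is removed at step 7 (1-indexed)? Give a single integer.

Answer: 8

Derivation:
Step 1: current leaves = {1,3,4,6,11}. Remove leaf 1 (neighbor: 8).
Step 2: current leaves = {3,4,6,11}. Remove leaf 3 (neighbor: 8).
Step 3: current leaves = {4,6,8,11}. Remove leaf 4 (neighbor: 12).
Step 4: current leaves = {6,8,11}. Remove leaf 6 (neighbor: 7).
Step 5: current leaves = {7,8,11}. Remove leaf 7 (neighbor: 2).
Step 6: current leaves = {2,8,11}. Remove leaf 2 (neighbor: 10).
Step 7: current leaves = {8,11}. Remove leaf 8 (neighbor: 5).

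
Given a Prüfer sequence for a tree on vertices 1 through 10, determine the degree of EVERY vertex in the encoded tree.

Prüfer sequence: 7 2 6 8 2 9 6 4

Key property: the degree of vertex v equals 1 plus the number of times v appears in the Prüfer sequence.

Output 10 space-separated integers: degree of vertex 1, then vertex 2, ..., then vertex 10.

Answer: 1 3 1 2 1 3 2 2 2 1

Derivation:
p_1 = 7: count[7] becomes 1
p_2 = 2: count[2] becomes 1
p_3 = 6: count[6] becomes 1
p_4 = 8: count[8] becomes 1
p_5 = 2: count[2] becomes 2
p_6 = 9: count[9] becomes 1
p_7 = 6: count[6] becomes 2
p_8 = 4: count[4] becomes 1
Degrees (1 + count): deg[1]=1+0=1, deg[2]=1+2=3, deg[3]=1+0=1, deg[4]=1+1=2, deg[5]=1+0=1, deg[6]=1+2=3, deg[7]=1+1=2, deg[8]=1+1=2, deg[9]=1+1=2, deg[10]=1+0=1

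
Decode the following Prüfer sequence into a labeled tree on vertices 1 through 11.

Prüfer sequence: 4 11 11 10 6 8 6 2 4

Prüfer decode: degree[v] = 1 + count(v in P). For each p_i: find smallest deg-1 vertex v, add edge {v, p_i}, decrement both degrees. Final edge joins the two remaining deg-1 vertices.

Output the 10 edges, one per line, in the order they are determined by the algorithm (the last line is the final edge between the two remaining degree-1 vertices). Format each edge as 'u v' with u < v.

Answer: 1 4
3 11
5 11
7 10
6 9
8 10
6 8
2 6
2 4
4 11

Derivation:
Initial degrees: {1:1, 2:2, 3:1, 4:3, 5:1, 6:3, 7:1, 8:2, 9:1, 10:2, 11:3}
Step 1: smallest deg-1 vertex = 1, p_1 = 4. Add edge {1,4}. Now deg[1]=0, deg[4]=2.
Step 2: smallest deg-1 vertex = 3, p_2 = 11. Add edge {3,11}. Now deg[3]=0, deg[11]=2.
Step 3: smallest deg-1 vertex = 5, p_3 = 11. Add edge {5,11}. Now deg[5]=0, deg[11]=1.
Step 4: smallest deg-1 vertex = 7, p_4 = 10. Add edge {7,10}. Now deg[7]=0, deg[10]=1.
Step 5: smallest deg-1 vertex = 9, p_5 = 6. Add edge {6,9}. Now deg[9]=0, deg[6]=2.
Step 6: smallest deg-1 vertex = 10, p_6 = 8. Add edge {8,10}. Now deg[10]=0, deg[8]=1.
Step 7: smallest deg-1 vertex = 8, p_7 = 6. Add edge {6,8}. Now deg[8]=0, deg[6]=1.
Step 8: smallest deg-1 vertex = 6, p_8 = 2. Add edge {2,6}. Now deg[6]=0, deg[2]=1.
Step 9: smallest deg-1 vertex = 2, p_9 = 4. Add edge {2,4}. Now deg[2]=0, deg[4]=1.
Final: two remaining deg-1 vertices are 4, 11. Add edge {4,11}.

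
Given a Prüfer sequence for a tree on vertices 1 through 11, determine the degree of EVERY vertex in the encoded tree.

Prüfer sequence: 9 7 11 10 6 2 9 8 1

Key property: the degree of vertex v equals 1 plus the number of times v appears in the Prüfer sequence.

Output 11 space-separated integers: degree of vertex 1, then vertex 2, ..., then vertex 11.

p_1 = 9: count[9] becomes 1
p_2 = 7: count[7] becomes 1
p_3 = 11: count[11] becomes 1
p_4 = 10: count[10] becomes 1
p_5 = 6: count[6] becomes 1
p_6 = 2: count[2] becomes 1
p_7 = 9: count[9] becomes 2
p_8 = 8: count[8] becomes 1
p_9 = 1: count[1] becomes 1
Degrees (1 + count): deg[1]=1+1=2, deg[2]=1+1=2, deg[3]=1+0=1, deg[4]=1+0=1, deg[5]=1+0=1, deg[6]=1+1=2, deg[7]=1+1=2, deg[8]=1+1=2, deg[9]=1+2=3, deg[10]=1+1=2, deg[11]=1+1=2

Answer: 2 2 1 1 1 2 2 2 3 2 2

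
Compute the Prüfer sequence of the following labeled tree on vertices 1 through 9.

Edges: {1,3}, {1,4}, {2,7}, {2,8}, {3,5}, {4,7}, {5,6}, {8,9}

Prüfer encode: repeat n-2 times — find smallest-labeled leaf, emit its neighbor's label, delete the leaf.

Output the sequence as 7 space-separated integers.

Answer: 5 3 1 4 7 2 8

Derivation:
Step 1: leaves = {6,9}. Remove smallest leaf 6, emit neighbor 5.
Step 2: leaves = {5,9}. Remove smallest leaf 5, emit neighbor 3.
Step 3: leaves = {3,9}. Remove smallest leaf 3, emit neighbor 1.
Step 4: leaves = {1,9}. Remove smallest leaf 1, emit neighbor 4.
Step 5: leaves = {4,9}. Remove smallest leaf 4, emit neighbor 7.
Step 6: leaves = {7,9}. Remove smallest leaf 7, emit neighbor 2.
Step 7: leaves = {2,9}. Remove smallest leaf 2, emit neighbor 8.
Done: 2 vertices remain (8, 9). Sequence = [5 3 1 4 7 2 8]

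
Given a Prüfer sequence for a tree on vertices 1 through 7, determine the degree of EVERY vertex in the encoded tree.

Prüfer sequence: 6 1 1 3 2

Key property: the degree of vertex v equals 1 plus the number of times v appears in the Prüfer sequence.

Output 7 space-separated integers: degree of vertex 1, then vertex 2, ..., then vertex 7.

p_1 = 6: count[6] becomes 1
p_2 = 1: count[1] becomes 1
p_3 = 1: count[1] becomes 2
p_4 = 3: count[3] becomes 1
p_5 = 2: count[2] becomes 1
Degrees (1 + count): deg[1]=1+2=3, deg[2]=1+1=2, deg[3]=1+1=2, deg[4]=1+0=1, deg[5]=1+0=1, deg[6]=1+1=2, deg[7]=1+0=1

Answer: 3 2 2 1 1 2 1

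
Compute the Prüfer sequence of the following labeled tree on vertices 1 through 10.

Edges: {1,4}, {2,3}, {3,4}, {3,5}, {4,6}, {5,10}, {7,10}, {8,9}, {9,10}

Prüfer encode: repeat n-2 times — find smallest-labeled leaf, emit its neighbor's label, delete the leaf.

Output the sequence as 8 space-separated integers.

Answer: 4 3 4 3 5 10 10 9

Derivation:
Step 1: leaves = {1,2,6,7,8}. Remove smallest leaf 1, emit neighbor 4.
Step 2: leaves = {2,6,7,8}. Remove smallest leaf 2, emit neighbor 3.
Step 3: leaves = {6,7,8}. Remove smallest leaf 6, emit neighbor 4.
Step 4: leaves = {4,7,8}. Remove smallest leaf 4, emit neighbor 3.
Step 5: leaves = {3,7,8}. Remove smallest leaf 3, emit neighbor 5.
Step 6: leaves = {5,7,8}. Remove smallest leaf 5, emit neighbor 10.
Step 7: leaves = {7,8}. Remove smallest leaf 7, emit neighbor 10.
Step 8: leaves = {8,10}. Remove smallest leaf 8, emit neighbor 9.
Done: 2 vertices remain (9, 10). Sequence = [4 3 4 3 5 10 10 9]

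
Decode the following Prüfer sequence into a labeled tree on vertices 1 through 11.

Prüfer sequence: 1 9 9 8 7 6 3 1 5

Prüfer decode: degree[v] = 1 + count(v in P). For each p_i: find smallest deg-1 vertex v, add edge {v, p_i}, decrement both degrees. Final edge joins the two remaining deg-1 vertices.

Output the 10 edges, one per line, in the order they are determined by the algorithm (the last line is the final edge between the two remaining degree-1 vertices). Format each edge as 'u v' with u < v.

Initial degrees: {1:3, 2:1, 3:2, 4:1, 5:2, 6:2, 7:2, 8:2, 9:3, 10:1, 11:1}
Step 1: smallest deg-1 vertex = 2, p_1 = 1. Add edge {1,2}. Now deg[2]=0, deg[1]=2.
Step 2: smallest deg-1 vertex = 4, p_2 = 9. Add edge {4,9}. Now deg[4]=0, deg[9]=2.
Step 3: smallest deg-1 vertex = 10, p_3 = 9. Add edge {9,10}. Now deg[10]=0, deg[9]=1.
Step 4: smallest deg-1 vertex = 9, p_4 = 8. Add edge {8,9}. Now deg[9]=0, deg[8]=1.
Step 5: smallest deg-1 vertex = 8, p_5 = 7. Add edge {7,8}. Now deg[8]=0, deg[7]=1.
Step 6: smallest deg-1 vertex = 7, p_6 = 6. Add edge {6,7}. Now deg[7]=0, deg[6]=1.
Step 7: smallest deg-1 vertex = 6, p_7 = 3. Add edge {3,6}. Now deg[6]=0, deg[3]=1.
Step 8: smallest deg-1 vertex = 3, p_8 = 1. Add edge {1,3}. Now deg[3]=0, deg[1]=1.
Step 9: smallest deg-1 vertex = 1, p_9 = 5. Add edge {1,5}. Now deg[1]=0, deg[5]=1.
Final: two remaining deg-1 vertices are 5, 11. Add edge {5,11}.

Answer: 1 2
4 9
9 10
8 9
7 8
6 7
3 6
1 3
1 5
5 11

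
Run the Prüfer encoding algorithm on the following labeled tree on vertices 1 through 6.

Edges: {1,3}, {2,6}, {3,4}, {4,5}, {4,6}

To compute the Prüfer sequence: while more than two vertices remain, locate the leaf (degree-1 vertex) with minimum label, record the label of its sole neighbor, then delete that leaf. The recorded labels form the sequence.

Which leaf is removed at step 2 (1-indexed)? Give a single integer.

Answer: 2

Derivation:
Step 1: current leaves = {1,2,5}. Remove leaf 1 (neighbor: 3).
Step 2: current leaves = {2,3,5}. Remove leaf 2 (neighbor: 6).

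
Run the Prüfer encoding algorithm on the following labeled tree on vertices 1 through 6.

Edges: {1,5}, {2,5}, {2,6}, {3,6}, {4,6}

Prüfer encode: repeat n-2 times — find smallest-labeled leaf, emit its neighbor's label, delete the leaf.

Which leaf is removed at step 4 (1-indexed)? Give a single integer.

Step 1: current leaves = {1,3,4}. Remove leaf 1 (neighbor: 5).
Step 2: current leaves = {3,4,5}. Remove leaf 3 (neighbor: 6).
Step 3: current leaves = {4,5}. Remove leaf 4 (neighbor: 6).
Step 4: current leaves = {5,6}. Remove leaf 5 (neighbor: 2).

Answer: 5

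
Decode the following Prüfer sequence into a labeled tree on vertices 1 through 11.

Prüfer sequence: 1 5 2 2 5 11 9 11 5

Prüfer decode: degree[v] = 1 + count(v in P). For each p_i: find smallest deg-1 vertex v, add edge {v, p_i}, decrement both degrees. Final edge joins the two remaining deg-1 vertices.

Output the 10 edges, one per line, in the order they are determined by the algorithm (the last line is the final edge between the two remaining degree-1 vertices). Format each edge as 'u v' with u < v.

Initial degrees: {1:2, 2:3, 3:1, 4:1, 5:4, 6:1, 7:1, 8:1, 9:2, 10:1, 11:3}
Step 1: smallest deg-1 vertex = 3, p_1 = 1. Add edge {1,3}. Now deg[3]=0, deg[1]=1.
Step 2: smallest deg-1 vertex = 1, p_2 = 5. Add edge {1,5}. Now deg[1]=0, deg[5]=3.
Step 3: smallest deg-1 vertex = 4, p_3 = 2. Add edge {2,4}. Now deg[4]=0, deg[2]=2.
Step 4: smallest deg-1 vertex = 6, p_4 = 2. Add edge {2,6}. Now deg[6]=0, deg[2]=1.
Step 5: smallest deg-1 vertex = 2, p_5 = 5. Add edge {2,5}. Now deg[2]=0, deg[5]=2.
Step 6: smallest deg-1 vertex = 7, p_6 = 11. Add edge {7,11}. Now deg[7]=0, deg[11]=2.
Step 7: smallest deg-1 vertex = 8, p_7 = 9. Add edge {8,9}. Now deg[8]=0, deg[9]=1.
Step 8: smallest deg-1 vertex = 9, p_8 = 11. Add edge {9,11}. Now deg[9]=0, deg[11]=1.
Step 9: smallest deg-1 vertex = 10, p_9 = 5. Add edge {5,10}. Now deg[10]=0, deg[5]=1.
Final: two remaining deg-1 vertices are 5, 11. Add edge {5,11}.

Answer: 1 3
1 5
2 4
2 6
2 5
7 11
8 9
9 11
5 10
5 11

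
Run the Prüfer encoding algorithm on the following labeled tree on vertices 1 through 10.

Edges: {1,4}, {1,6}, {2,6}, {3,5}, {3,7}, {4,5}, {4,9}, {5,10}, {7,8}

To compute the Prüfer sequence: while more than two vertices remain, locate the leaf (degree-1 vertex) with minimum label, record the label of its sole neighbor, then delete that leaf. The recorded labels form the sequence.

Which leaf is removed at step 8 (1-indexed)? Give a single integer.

Answer: 4

Derivation:
Step 1: current leaves = {2,8,9,10}. Remove leaf 2 (neighbor: 6).
Step 2: current leaves = {6,8,9,10}. Remove leaf 6 (neighbor: 1).
Step 3: current leaves = {1,8,9,10}. Remove leaf 1 (neighbor: 4).
Step 4: current leaves = {8,9,10}. Remove leaf 8 (neighbor: 7).
Step 5: current leaves = {7,9,10}. Remove leaf 7 (neighbor: 3).
Step 6: current leaves = {3,9,10}. Remove leaf 3 (neighbor: 5).
Step 7: current leaves = {9,10}. Remove leaf 9 (neighbor: 4).
Step 8: current leaves = {4,10}. Remove leaf 4 (neighbor: 5).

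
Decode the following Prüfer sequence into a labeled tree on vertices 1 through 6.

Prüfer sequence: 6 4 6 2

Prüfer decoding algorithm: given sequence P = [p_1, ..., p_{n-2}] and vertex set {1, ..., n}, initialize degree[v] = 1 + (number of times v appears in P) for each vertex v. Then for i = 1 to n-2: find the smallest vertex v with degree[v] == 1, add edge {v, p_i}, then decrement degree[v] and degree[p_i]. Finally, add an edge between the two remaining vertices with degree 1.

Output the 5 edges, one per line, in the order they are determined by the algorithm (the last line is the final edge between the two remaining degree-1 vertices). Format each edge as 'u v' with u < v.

Initial degrees: {1:1, 2:2, 3:1, 4:2, 5:1, 6:3}
Step 1: smallest deg-1 vertex = 1, p_1 = 6. Add edge {1,6}. Now deg[1]=0, deg[6]=2.
Step 2: smallest deg-1 vertex = 3, p_2 = 4. Add edge {3,4}. Now deg[3]=0, deg[4]=1.
Step 3: smallest deg-1 vertex = 4, p_3 = 6. Add edge {4,6}. Now deg[4]=0, deg[6]=1.
Step 4: smallest deg-1 vertex = 5, p_4 = 2. Add edge {2,5}. Now deg[5]=0, deg[2]=1.
Final: two remaining deg-1 vertices are 2, 6. Add edge {2,6}.

Answer: 1 6
3 4
4 6
2 5
2 6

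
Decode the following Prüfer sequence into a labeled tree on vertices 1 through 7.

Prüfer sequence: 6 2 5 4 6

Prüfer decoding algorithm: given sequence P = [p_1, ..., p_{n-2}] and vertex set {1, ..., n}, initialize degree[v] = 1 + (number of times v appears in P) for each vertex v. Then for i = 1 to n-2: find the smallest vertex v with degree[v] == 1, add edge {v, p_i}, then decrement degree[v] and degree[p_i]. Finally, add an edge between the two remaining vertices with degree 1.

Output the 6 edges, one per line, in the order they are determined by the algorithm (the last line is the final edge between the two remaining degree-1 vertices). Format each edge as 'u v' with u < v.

Answer: 1 6
2 3
2 5
4 5
4 6
6 7

Derivation:
Initial degrees: {1:1, 2:2, 3:1, 4:2, 5:2, 6:3, 7:1}
Step 1: smallest deg-1 vertex = 1, p_1 = 6. Add edge {1,6}. Now deg[1]=0, deg[6]=2.
Step 2: smallest deg-1 vertex = 3, p_2 = 2. Add edge {2,3}. Now deg[3]=0, deg[2]=1.
Step 3: smallest deg-1 vertex = 2, p_3 = 5. Add edge {2,5}. Now deg[2]=0, deg[5]=1.
Step 4: smallest deg-1 vertex = 5, p_4 = 4. Add edge {4,5}. Now deg[5]=0, deg[4]=1.
Step 5: smallest deg-1 vertex = 4, p_5 = 6. Add edge {4,6}. Now deg[4]=0, deg[6]=1.
Final: two remaining deg-1 vertices are 6, 7. Add edge {6,7}.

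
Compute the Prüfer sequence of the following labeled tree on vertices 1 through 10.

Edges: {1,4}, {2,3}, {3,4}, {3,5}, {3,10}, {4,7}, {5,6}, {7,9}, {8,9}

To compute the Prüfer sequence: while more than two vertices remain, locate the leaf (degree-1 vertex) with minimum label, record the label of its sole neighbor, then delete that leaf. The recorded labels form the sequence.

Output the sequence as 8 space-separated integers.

Step 1: leaves = {1,2,6,8,10}. Remove smallest leaf 1, emit neighbor 4.
Step 2: leaves = {2,6,8,10}. Remove smallest leaf 2, emit neighbor 3.
Step 3: leaves = {6,8,10}. Remove smallest leaf 6, emit neighbor 5.
Step 4: leaves = {5,8,10}. Remove smallest leaf 5, emit neighbor 3.
Step 5: leaves = {8,10}. Remove smallest leaf 8, emit neighbor 9.
Step 6: leaves = {9,10}. Remove smallest leaf 9, emit neighbor 7.
Step 7: leaves = {7,10}. Remove smallest leaf 7, emit neighbor 4.
Step 8: leaves = {4,10}. Remove smallest leaf 4, emit neighbor 3.
Done: 2 vertices remain (3, 10). Sequence = [4 3 5 3 9 7 4 3]

Answer: 4 3 5 3 9 7 4 3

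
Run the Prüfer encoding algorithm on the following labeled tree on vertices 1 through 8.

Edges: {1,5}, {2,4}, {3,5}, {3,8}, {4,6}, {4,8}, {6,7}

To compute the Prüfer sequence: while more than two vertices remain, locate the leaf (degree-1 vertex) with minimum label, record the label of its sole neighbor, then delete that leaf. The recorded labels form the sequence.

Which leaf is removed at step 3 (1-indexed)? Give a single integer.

Step 1: current leaves = {1,2,7}. Remove leaf 1 (neighbor: 5).
Step 2: current leaves = {2,5,7}. Remove leaf 2 (neighbor: 4).
Step 3: current leaves = {5,7}. Remove leaf 5 (neighbor: 3).

Answer: 5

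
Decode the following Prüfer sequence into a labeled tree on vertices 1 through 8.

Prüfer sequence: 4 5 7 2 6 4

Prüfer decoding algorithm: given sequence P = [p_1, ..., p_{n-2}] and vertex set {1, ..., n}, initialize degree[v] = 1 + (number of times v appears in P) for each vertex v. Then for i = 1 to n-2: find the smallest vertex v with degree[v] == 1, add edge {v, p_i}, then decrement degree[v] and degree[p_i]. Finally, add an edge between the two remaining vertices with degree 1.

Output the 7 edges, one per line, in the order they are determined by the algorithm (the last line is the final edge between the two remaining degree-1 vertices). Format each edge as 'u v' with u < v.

Initial degrees: {1:1, 2:2, 3:1, 4:3, 5:2, 6:2, 7:2, 8:1}
Step 1: smallest deg-1 vertex = 1, p_1 = 4. Add edge {1,4}. Now deg[1]=0, deg[4]=2.
Step 2: smallest deg-1 vertex = 3, p_2 = 5. Add edge {3,5}. Now deg[3]=0, deg[5]=1.
Step 3: smallest deg-1 vertex = 5, p_3 = 7. Add edge {5,7}. Now deg[5]=0, deg[7]=1.
Step 4: smallest deg-1 vertex = 7, p_4 = 2. Add edge {2,7}. Now deg[7]=0, deg[2]=1.
Step 5: smallest deg-1 vertex = 2, p_5 = 6. Add edge {2,6}. Now deg[2]=0, deg[6]=1.
Step 6: smallest deg-1 vertex = 6, p_6 = 4. Add edge {4,6}. Now deg[6]=0, deg[4]=1.
Final: two remaining deg-1 vertices are 4, 8. Add edge {4,8}.

Answer: 1 4
3 5
5 7
2 7
2 6
4 6
4 8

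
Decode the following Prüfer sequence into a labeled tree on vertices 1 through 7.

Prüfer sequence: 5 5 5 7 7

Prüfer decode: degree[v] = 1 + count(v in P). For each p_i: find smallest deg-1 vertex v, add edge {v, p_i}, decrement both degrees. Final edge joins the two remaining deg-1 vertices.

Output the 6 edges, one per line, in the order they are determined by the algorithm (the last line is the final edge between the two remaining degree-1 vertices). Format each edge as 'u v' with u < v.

Initial degrees: {1:1, 2:1, 3:1, 4:1, 5:4, 6:1, 7:3}
Step 1: smallest deg-1 vertex = 1, p_1 = 5. Add edge {1,5}. Now deg[1]=0, deg[5]=3.
Step 2: smallest deg-1 vertex = 2, p_2 = 5. Add edge {2,5}. Now deg[2]=0, deg[5]=2.
Step 3: smallest deg-1 vertex = 3, p_3 = 5. Add edge {3,5}. Now deg[3]=0, deg[5]=1.
Step 4: smallest deg-1 vertex = 4, p_4 = 7. Add edge {4,7}. Now deg[4]=0, deg[7]=2.
Step 5: smallest deg-1 vertex = 5, p_5 = 7. Add edge {5,7}. Now deg[5]=0, deg[7]=1.
Final: two remaining deg-1 vertices are 6, 7. Add edge {6,7}.

Answer: 1 5
2 5
3 5
4 7
5 7
6 7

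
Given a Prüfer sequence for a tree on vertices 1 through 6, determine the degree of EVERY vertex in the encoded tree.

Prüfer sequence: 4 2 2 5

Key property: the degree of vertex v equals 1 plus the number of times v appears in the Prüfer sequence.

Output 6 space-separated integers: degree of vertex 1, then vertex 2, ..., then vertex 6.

p_1 = 4: count[4] becomes 1
p_2 = 2: count[2] becomes 1
p_3 = 2: count[2] becomes 2
p_4 = 5: count[5] becomes 1
Degrees (1 + count): deg[1]=1+0=1, deg[2]=1+2=3, deg[3]=1+0=1, deg[4]=1+1=2, deg[5]=1+1=2, deg[6]=1+0=1

Answer: 1 3 1 2 2 1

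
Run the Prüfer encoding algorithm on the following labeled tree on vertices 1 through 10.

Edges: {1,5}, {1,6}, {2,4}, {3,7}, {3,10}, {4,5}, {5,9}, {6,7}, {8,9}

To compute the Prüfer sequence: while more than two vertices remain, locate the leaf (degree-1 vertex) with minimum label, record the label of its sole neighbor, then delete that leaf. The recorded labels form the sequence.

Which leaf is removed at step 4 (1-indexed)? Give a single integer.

Answer: 9

Derivation:
Step 1: current leaves = {2,8,10}. Remove leaf 2 (neighbor: 4).
Step 2: current leaves = {4,8,10}. Remove leaf 4 (neighbor: 5).
Step 3: current leaves = {8,10}. Remove leaf 8 (neighbor: 9).
Step 4: current leaves = {9,10}. Remove leaf 9 (neighbor: 5).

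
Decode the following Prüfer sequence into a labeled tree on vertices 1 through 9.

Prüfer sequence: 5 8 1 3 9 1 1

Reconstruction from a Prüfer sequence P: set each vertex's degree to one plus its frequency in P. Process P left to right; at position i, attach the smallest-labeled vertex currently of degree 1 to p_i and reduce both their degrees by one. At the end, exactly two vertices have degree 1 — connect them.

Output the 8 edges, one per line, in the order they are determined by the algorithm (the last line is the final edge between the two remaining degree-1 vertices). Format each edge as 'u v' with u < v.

Initial degrees: {1:4, 2:1, 3:2, 4:1, 5:2, 6:1, 7:1, 8:2, 9:2}
Step 1: smallest deg-1 vertex = 2, p_1 = 5. Add edge {2,5}. Now deg[2]=0, deg[5]=1.
Step 2: smallest deg-1 vertex = 4, p_2 = 8. Add edge {4,8}. Now deg[4]=0, deg[8]=1.
Step 3: smallest deg-1 vertex = 5, p_3 = 1. Add edge {1,5}. Now deg[5]=0, deg[1]=3.
Step 4: smallest deg-1 vertex = 6, p_4 = 3. Add edge {3,6}. Now deg[6]=0, deg[3]=1.
Step 5: smallest deg-1 vertex = 3, p_5 = 9. Add edge {3,9}. Now deg[3]=0, deg[9]=1.
Step 6: smallest deg-1 vertex = 7, p_6 = 1. Add edge {1,7}. Now deg[7]=0, deg[1]=2.
Step 7: smallest deg-1 vertex = 8, p_7 = 1. Add edge {1,8}. Now deg[8]=0, deg[1]=1.
Final: two remaining deg-1 vertices are 1, 9. Add edge {1,9}.

Answer: 2 5
4 8
1 5
3 6
3 9
1 7
1 8
1 9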